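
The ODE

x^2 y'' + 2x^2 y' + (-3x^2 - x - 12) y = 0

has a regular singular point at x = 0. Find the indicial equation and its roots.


Divide by x^2 to reach normal form y'' + P_1(x) y' + P_2(x) y = 0 with P_1(x) = 2 and P_2(x) = -3 - 1/x - 12/x^2.
x = 0 is a singular point because the y-coefficient -3 - 1/x - 12/x^2 has a pole at x = 0.
It is a regular singular point because x P_1(x) = p(x) = 2x and x^2 P_2(x) = q(x) = -3x^2 - x - 12 are polynomials, hence analytic at x = 0.
p(0) = 0,  q(0) = -12.
Indicial equation: r(r-1) + p(0) r + q(0) = 0, i.e. r^2 + (p(0) - 1) r + q(0) = 0, i.e. r^2 - 1 r - 12 = 0.
Discriminant: (-1)^2 - 4(-12) = 49, so r = (1 ± 7)/2.
Solving: r_1 = 4, r_2 = -3.

indicial: r^2 - 1 r - 12 = 0; roots r_1 = 4, r_2 = -3


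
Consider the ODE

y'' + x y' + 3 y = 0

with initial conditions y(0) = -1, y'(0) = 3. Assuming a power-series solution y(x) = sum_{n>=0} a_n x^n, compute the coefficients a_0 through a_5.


Ansatz: y(x) = sum_{n>=0} a_n x^n, so y'(x) = sum_{n>=1} n a_n x^(n-1) and y''(x) = sum_{n>=2} n(n-1) a_n x^(n-2).
Substitute into P(x) y'' + Q(x) y' + R(x) y = 0 with P(x) = 1, Q(x) = x, R(x) = 3, and match powers of x.
Initial conditions: a_0 = -1, a_1 = 3.
Setting the coefficient of each power of x to zero and solving order by order (substituting the coefficients already found):
  x^0: 2 a_2 + 3 a_0 = 0  ->  2 a_2 = -3 a_0 = 3  ->  a_2 = 3/2
  x^1: 6 a_3 + 4 a_1 = 0  ->  6 a_3 = -4 a_1 = -12  ->  a_3 = -2
  x^2: 12 a_4 + 5 a_2 = 0  ->  12 a_4 = -5 a_2 = -15/2  ->  a_4 = -5/8
  x^3: 20 a_5 + 6 a_3 = 0  ->  20 a_5 = -6 a_3 = 12  ->  a_5 = 3/5
Truncated series: y(x) = -1 + 3 x + (3/2) x^2 - 2 x^3 - (5/8) x^4 + (3/5) x^5 + O(x^6).

a_0 = -1; a_1 = 3; a_2 = 3/2; a_3 = -2; a_4 = -5/8; a_5 = 3/5


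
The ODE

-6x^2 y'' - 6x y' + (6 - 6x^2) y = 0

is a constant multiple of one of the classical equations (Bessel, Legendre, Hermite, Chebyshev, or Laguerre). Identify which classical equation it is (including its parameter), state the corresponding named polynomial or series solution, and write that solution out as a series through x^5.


All three coefficients share the factor -6; dividing through by -6 gives  x^2 y'' + x y' + (x^2 - 1) y = 0.
This matches the Bessel equation x^2 y'' + x y' + (x^2 - nu^2) y = 0 with nu^2 = 1, so nu = 1; the solution bounded at x = 0 is J_1(x).
Frobenius at x = 0: indicial roots ±nu; for r = nu the recurrence k(k + 2nu) c_k = -c_{k-2} gives the standard series J_nu(x) = sum_{k>=0} (-1)^k / (k! (k+nu)!) (x/2)^(2k+nu). Evaluate the first 3 terms:
  k = 0: (-1)^0 / (0! * 1! * 2^1) x^1 = 1/(1*1*2) x^1 = (1/2) x^1
  k = 1: (-1)^1 / (1! * 2! * 2^3) x^3 = -1/(1*2*8) x^3 = (-1/16) x^3
  k = 2: (-1)^2 / (2! * 3! * 2^5) x^5 = 1/(2*6*32) x^5 = (1/384) x^5
Hence J_1(x) = x^5/384 - x^3/16 + x/2 + ....

J_1(x); series = x^5/384 - x^3/16 + x/2


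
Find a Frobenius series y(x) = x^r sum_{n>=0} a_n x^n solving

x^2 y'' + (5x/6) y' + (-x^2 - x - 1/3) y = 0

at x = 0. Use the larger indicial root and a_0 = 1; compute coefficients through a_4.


Write in Frobenius form y'' + (p(x)/x) y' + (q(x)/x^2) y = 0:
  p(x) = 5/6,  q(x) = -x^2 - x - 1/3.
Indicial equation: r(r-1) + (5/6) r + (-1/3) = 0 -> roots r_1 = 2/3, r_2 = -1/2.
Take r = r_1 = 2/3. Let y(x) = x^r sum_{n>=0} a_n x^n with a_0 = 1.
Substitute y = x^r sum a_n x^n and match x^{r+n}. The recurrence is
  D(n) a_n - 1 a_{n-1} - 1 a_{n-2} = 0,  where D(n) = (r+n)(r+n-1) + (5/6)(r+n) + (-1/3).
  a_n = [1 a_{n-1} + 1 a_{n-2}] / D(n).
Since the indicial polynomial factors as (r - r_1)(r - r_2), D(n) = (r_1 + n - r_1)(r_1 + n - r_2) = n(n + 7/6).
Evaluating step by step (a_0 = 1):
  n = 1: D(1) = 1(1 + 7/6) = 13/6; numerator = 1(1) = 1; a_1 = (1)/(13/6) = 6/13
  n = 2: D(2) = 2(2 + 7/6) = 19/3; numerator = 1(6/13) + 1(1) = 19/13; a_2 = (19/13)/(19/3) = 3/13
  n = 3: D(3) = 3(3 + 7/6) = 25/2; numerator = 1(3/13) + 1(6/13) = 9/13; a_3 = (9/13)/(25/2) = 18/325
  n = 4: D(4) = 4(4 + 7/6) = 62/3; numerator = 1(18/325) + 1(3/13) = 93/325; a_4 = (93/325)/(62/3) = 9/650

r = 2/3; a_0 = 1; a_1 = 6/13; a_2 = 3/13; a_3 = 18/325; a_4 = 9/650


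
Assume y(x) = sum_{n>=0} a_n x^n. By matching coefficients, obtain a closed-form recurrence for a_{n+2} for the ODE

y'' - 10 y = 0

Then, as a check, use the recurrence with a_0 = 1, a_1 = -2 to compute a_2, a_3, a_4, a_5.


Substitute y = sum_n a_n x^n into y'' + (const) y = 0.
y''(x) = sum_{n>=0} (n+2)(n+1) a_{n+2} x^n.
The ODE becomes sum_n [(n+2)(n+1) a_{n+2} - 10 a_n] x^n = 0.
Setting each coefficient to zero gives the recurrence:
  (n+2)(n+1) a_{n+2} - 10 a_n = 0,
  a_{n+2} = 10 / ((n+1)(n+2)) a_n.

Check with a_0 = 1, a_1 = -2 (apply the recurrence for n = 0, 1, 2, 3): a_0 = 1, a_1 = -2, a_2 = 5, a_3 = -10/3, a_4 = 25/6, a_5 = -5/3.

a_{n+2} = 10/((n+1)(n+2)) * a_n; check: a_0 = 1, a_1 = -2, a_2 = 5, a_3 = -10/3, a_4 = 25/6, a_5 = -5/3


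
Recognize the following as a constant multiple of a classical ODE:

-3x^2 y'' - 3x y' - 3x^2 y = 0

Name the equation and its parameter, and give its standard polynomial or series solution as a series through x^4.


All three coefficients share the factor -3; dividing through by -3 gives  x^2 y'' + x y' + x^2 y = 0.
This matches the Bessel equation x^2 y'' + x y' + (x^2 - nu^2) y = 0 with nu^2 = 0, so nu = 0; the solution bounded at x = 0 is J_0(x).
Frobenius at x = 0: indicial roots ±nu; for r = nu the recurrence k(k + 2nu) c_k = -c_{k-2} gives the standard series J_nu(x) = sum_{k>=0} (-1)^k / (k! (k+nu)!) (x/2)^(2k+nu). Evaluate the first 3 terms:
  k = 0: (-1)^0 / (0! * 0! * 2^0) x^0 = 1/(1*1*1) x^0 = (1) x^0
  k = 1: (-1)^1 / (1! * 1! * 2^2) x^2 = -1/(1*1*4) x^2 = (-1/4) x^2
  k = 2: (-1)^2 / (2! * 2! * 2^4) x^4 = 1/(2*2*16) x^4 = (1/64) x^4
Hence J_0(x) = x^4/64 - x^2/4 + 1 + ....

J_0(x); series = x^4/64 - x^2/4 + 1


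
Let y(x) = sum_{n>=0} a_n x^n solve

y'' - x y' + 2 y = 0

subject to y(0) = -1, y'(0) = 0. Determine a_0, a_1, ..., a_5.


Ansatz: y(x) = sum_{n>=0} a_n x^n, so y'(x) = sum_{n>=1} n a_n x^(n-1) and y''(x) = sum_{n>=2} n(n-1) a_n x^(n-2).
Substitute into P(x) y'' + Q(x) y' + R(x) y = 0 with P(x) = 1, Q(x) = -x, R(x) = 2, and match powers of x.
Initial conditions: a_0 = -1, a_1 = 0.
Setting the coefficient of each power of x to zero and solving order by order (substituting the coefficients already found):
  x^0: 2 a_2 + 2 a_0 = 0  ->  2 a_2 = -2 a_0 = 2  ->  a_2 = 1
  x^1: 6 a_3 + a_1 = 0  ->  6 a_3 = -a_1 = 0  ->  a_3 = 0
  x^2: 12 a_4 = 0  ->  a_4 = 0
  x^3: 20 a_5 - a_3 = 0  ->  20 a_5 = a_3 = 0  ->  a_5 = 0
Truncated series: y(x) = -1 + x^2 + O(x^6).

a_0 = -1; a_1 = 0; a_2 = 1; a_3 = 0; a_4 = 0; a_5 = 0


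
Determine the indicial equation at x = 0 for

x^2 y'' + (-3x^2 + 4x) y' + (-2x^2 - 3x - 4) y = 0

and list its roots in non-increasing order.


Divide by x^2 to reach normal form y'' + P_1(x) y' + P_2(x) y = 0 with P_1(x) = -3 + 4/x and P_2(x) = -2 - 3/x - 4/x^2.
x = 0 is a singular point because the y'-coefficient -3 + 4/x has a pole at x = 0 and the y-coefficient -2 - 3/x - 4/x^2 has a pole at x = 0.
It is a regular singular point because x P_1(x) = p(x) = 4 - 3x and x^2 P_2(x) = q(x) = -2x^2 - 3x - 4 are polynomials, hence analytic at x = 0.
p(0) = 4,  q(0) = -4.
Indicial equation: r(r-1) + p(0) r + q(0) = 0, i.e. r^2 + (p(0) - 1) r + q(0) = 0, i.e. r^2 + 3 r - 4 = 0.
Discriminant: (3)^2 - 4(-4) = 25, so r = (-3 ± 5)/2.
Solving: r_1 = 1, r_2 = -4.

indicial: r^2 + 3 r - 4 = 0; roots r_1 = 1, r_2 = -4


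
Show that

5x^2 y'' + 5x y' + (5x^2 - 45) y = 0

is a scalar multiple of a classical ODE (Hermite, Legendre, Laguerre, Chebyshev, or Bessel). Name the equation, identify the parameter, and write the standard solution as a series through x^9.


All three coefficients share the factor 5; dividing through by 5 gives  x^2 y'' + x y' + (x^2 - 9) y = 0.
This matches the Bessel equation x^2 y'' + x y' + (x^2 - nu^2) y = 0 with nu^2 = 9, so nu = 3; the solution bounded at x = 0 is J_3(x).
Frobenius at x = 0: indicial roots ±nu; for r = nu the recurrence k(k + 2nu) c_k = -c_{k-2} gives the standard series J_nu(x) = sum_{k>=0} (-1)^k / (k! (k+nu)!) (x/2)^(2k+nu). Evaluate the first 4 terms:
  k = 0: (-1)^0 / (0! * 3! * 2^3) x^3 = 1/(1*6*8) x^3 = (1/48) x^3
  k = 1: (-1)^1 / (1! * 4! * 2^5) x^5 = -1/(1*24*32) x^5 = (-1/768) x^5
  k = 2: (-1)^2 / (2! * 5! * 2^7) x^7 = 1/(2*120*128) x^7 = (1/30720) x^7
  k = 3: (-1)^3 / (3! * 6! * 2^9) x^9 = -1/(6*720*512) x^9 = (-1/2211840) x^9
Hence J_3(x) = -x^9/2211840 + x^7/30720 - x^5/768 + x^3/48 + ....

J_3(x); series = -x^9/2211840 + x^7/30720 - x^5/768 + x^3/48


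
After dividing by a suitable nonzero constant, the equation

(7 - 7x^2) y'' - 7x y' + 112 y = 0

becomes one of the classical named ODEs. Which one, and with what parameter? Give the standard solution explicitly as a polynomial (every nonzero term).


All three coefficients share the factor 7; dividing through by 7 gives  (1 - x^2) y'' - x y' + 16 y = 0.
This matches the Chebyshev equation (1 - x^2) y'' - x y' + n^2 y = 0 (note the -x y' term, not -2x y') with n^2 = 16, so n = 4; the polynomial solution is T_4(x).
With y = sum_k a_k x^k, matching x^k gives (k+2)(k+1) a_{k+2} = (k^2 - n^2) a_k = (k - 4)(k + 4) a_k. The right side vanishes at k = 4, so the series with the parity of 4 terminates at degree 4.
Standard normalization: leading coefficient of T_n is 2^(n-1), so a_4 = 2^3 = 8. Work downward with a_k = (k+1)(k+2) a_{k+2} / ((k - 4)(k + 4)):
  a_2 = (3)(4)(8) / ((2 - 4)(2 + 4)) = 96/(-12) = -8
  a_0 = (1)(2)(-8) / ((0 - 4)(0 + 4)) = -16/(-16) = 1
Hence T_4(x) = 8 x^4 - 8 x^2 + 1.

T_4(x); series = 8 x^4 - 8 x^2 + 1


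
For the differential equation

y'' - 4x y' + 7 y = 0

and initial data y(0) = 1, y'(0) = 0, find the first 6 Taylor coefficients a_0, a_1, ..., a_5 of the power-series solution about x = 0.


Ansatz: y(x) = sum_{n>=0} a_n x^n, so y'(x) = sum_{n>=1} n a_n x^(n-1) and y''(x) = sum_{n>=2} n(n-1) a_n x^(n-2).
Substitute into P(x) y'' + Q(x) y' + R(x) y = 0 with P(x) = 1, Q(x) = -4x, R(x) = 7, and match powers of x.
Initial conditions: a_0 = 1, a_1 = 0.
Setting the coefficient of each power of x to zero and solving order by order (substituting the coefficients already found):
  x^0: 2 a_2 + 7 a_0 = 0  ->  2 a_2 = -7 a_0 = -7  ->  a_2 = -7/2
  x^1: 6 a_3 + 3 a_1 = 0  ->  6 a_3 = -3 a_1 = 0  ->  a_3 = 0
  x^2: 12 a_4 - a_2 = 0  ->  12 a_4 = a_2 = -7/2  ->  a_4 = -7/24
  x^3: 20 a_5 - 5 a_3 = 0  ->  20 a_5 = 5 a_3 = 0  ->  a_5 = 0
Truncated series: y(x) = 1 - (7/2) x^2 - (7/24) x^4 + O(x^6).

a_0 = 1; a_1 = 0; a_2 = -7/2; a_3 = 0; a_4 = -7/24; a_5 = 0


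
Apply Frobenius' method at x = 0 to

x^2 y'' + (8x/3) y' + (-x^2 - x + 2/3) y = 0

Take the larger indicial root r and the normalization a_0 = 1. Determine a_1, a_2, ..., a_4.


Write in Frobenius form y'' + (p(x)/x) y' + (q(x)/x^2) y = 0:
  p(x) = 8/3,  q(x) = -x^2 - x + 2/3.
Indicial equation: r(r-1) + (8/3) r + (2/3) = 0 -> roots r_1 = -2/3, r_2 = -1.
Take r = r_1 = -2/3. Let y(x) = x^r sum_{n>=0} a_n x^n with a_0 = 1.
Substitute y = x^r sum a_n x^n and match x^{r+n}. The recurrence is
  D(n) a_n - 1 a_{n-1} - 1 a_{n-2} = 0,  where D(n) = (r+n)(r+n-1) + (8/3)(r+n) + (2/3).
  a_n = [1 a_{n-1} + 1 a_{n-2}] / D(n).
Since the indicial polynomial factors as (r - r_1)(r - r_2), D(n) = (r_1 + n - r_1)(r_1 + n - r_2) = n(n + 1/3).
Evaluating step by step (a_0 = 1):
  n = 1: D(1) = 1(1 + 1/3) = 4/3; numerator = 1(1) = 1; a_1 = (1)/(4/3) = 3/4
  n = 2: D(2) = 2(2 + 1/3) = 14/3; numerator = 1(3/4) + 1(1) = 7/4; a_2 = (7/4)/(14/3) = 3/8
  n = 3: D(3) = 3(3 + 1/3) = 10; numerator = 1(3/8) + 1(3/4) = 9/8; a_3 = (9/8)/(10) = 9/80
  n = 4: D(4) = 4(4 + 1/3) = 52/3; numerator = 1(9/80) + 1(3/8) = 39/80; a_4 = (39/80)/(52/3) = 9/320

r = -2/3; a_0 = 1; a_1 = 3/4; a_2 = 3/8; a_3 = 9/80; a_4 = 9/320


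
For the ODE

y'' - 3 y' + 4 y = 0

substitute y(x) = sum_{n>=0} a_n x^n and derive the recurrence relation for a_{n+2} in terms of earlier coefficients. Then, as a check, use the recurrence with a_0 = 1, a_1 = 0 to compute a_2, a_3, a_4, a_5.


Substitute y = sum_n a_n x^n.
y''(x) has coefficient (n+2)(n+1) a_{n+2} at x^n;
-3 y'(x) has coefficient -3 (n+1) a_{n+1} at x^n;
4 y(x) has coefficient 4 a_n at x^n.
Matching x^n: (n+2)(n+1) a_{n+2} - 3 (n+1) a_{n+1} + 4 a_n = 0.
Thus a_{n+2} = [3 (n+1) a_{n+1} - 4 a_n] / ((n+1)(n+2)).

Check with a_0 = 1, a_1 = 0 (apply the recurrence for n = 0, 1, 2, 3): a_0 = 1, a_1 = 0, a_2 = -2, a_3 = -2, a_4 = -5/6, a_5 = -1/10.

a_(n+2) = [3 (n+1) a_(n+1) - 4 a_n] / ((n+1)(n+2)); check: a_0 = 1, a_1 = 0, a_2 = -2, a_3 = -2, a_4 = -5/6, a_5 = -1/10


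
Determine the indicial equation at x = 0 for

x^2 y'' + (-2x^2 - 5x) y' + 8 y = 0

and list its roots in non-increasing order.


Divide by x^2 to reach normal form y'' + P_1(x) y' + P_2(x) y = 0 with P_1(x) = -2 - 5/x and P_2(x) = 8/x^2.
x = 0 is a singular point because the y'-coefficient -2 - 5/x has a pole at x = 0 and the y-coefficient 8/x^2 has a pole at x = 0.
It is a regular singular point because x P_1(x) = p(x) = -2x - 5 and x^2 P_2(x) = q(x) = 8 are polynomials, hence analytic at x = 0.
p(0) = -5,  q(0) = 8.
Indicial equation: r(r-1) + p(0) r + q(0) = 0, i.e. r^2 + (p(0) - 1) r + q(0) = 0, i.e. r^2 - 6 r + 8 = 0.
Discriminant: (-6)^2 - 4(8) = 4, so r = (6 ± 2)/2.
Solving: r_1 = 4, r_2 = 2.

indicial: r^2 - 6 r + 8 = 0; roots r_1 = 4, r_2 = 2


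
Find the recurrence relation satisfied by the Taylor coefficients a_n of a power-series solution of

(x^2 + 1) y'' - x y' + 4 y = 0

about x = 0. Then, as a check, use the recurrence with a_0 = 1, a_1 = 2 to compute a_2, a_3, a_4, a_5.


Substitute y = sum_n a_n x^n.
(1 + 1 x^2) y'' contributes (n+2)(n+1) a_{n+2} + n(n-1) a_n at x^n.
-x y'(x) contributes -n a_n at x^n.
4 y(x) contributes 4 a_n at x^n.
Matching x^n: (n+2)(n+1) a_{n+2} + (n(n-1) - n + 4) a_n = 0.
Thus a_{n+2} = (-n(n-1) + n - 4) / ((n+1)(n+2)) * a_n.

Check with a_0 = 1, a_1 = 2 (apply the recurrence for n = 0, 1, 2, 3): a_0 = 1, a_1 = 2, a_2 = -2, a_3 = -1, a_4 = 2/3, a_5 = 7/20.

a_(n+2) = (-n(n-1) + n - 4) / ((n+1)(n+2)) * a_n; check: a_0 = 1, a_1 = 2, a_2 = -2, a_3 = -1, a_4 = 2/3, a_5 = 7/20


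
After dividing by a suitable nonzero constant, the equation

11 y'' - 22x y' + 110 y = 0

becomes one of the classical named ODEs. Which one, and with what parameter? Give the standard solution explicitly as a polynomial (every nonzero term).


All three coefficients share the factor 11; dividing through by 11 gives  y'' - 2x y' + 10 y = 0.
This matches the Hermite equation y'' - 2x y' + 2n y = 0 with 2n = 10, so n = 5; the polynomial solution is H_5(x).
With y = sum_k a_k x^k, matching x^k gives (k+2)(k+1) a_{k+2} = 2(k - n) a_k = 2(k - 5) a_k. The right side vanishes at k = 5, so the series with the parity of 5 terminates at degree 5.
Standard normalization: leading coefficient of H_n is 2^n, so a_5 = 2^5 = 32. Work downward with a_k = (k+1)(k+2) a_{k+2} / (2(k - n)):
  a_3 = (4)(5)(32) / (2(3 - 5)) = 640/(-4) = -160
  a_1 = (2)(3)(-160) / (2(1 - 5)) = -960/(-8) = 120
Hence H_5(x) = 32 x^5 - 160 x^3 + 120 x.

H_5(x); series = 32 x^5 - 160 x^3 + 120 x


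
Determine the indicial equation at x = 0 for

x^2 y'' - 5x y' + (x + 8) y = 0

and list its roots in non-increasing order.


Divide by x^2 to reach normal form y'' + P_1(x) y' + P_2(x) y = 0 with P_1(x) = -5/x and P_2(x) = 1/x + 8/x^2.
x = 0 is a singular point because the y'-coefficient -5/x has a pole at x = 0 and the y-coefficient 1/x + 8/x^2 has a pole at x = 0.
It is a regular singular point because x P_1(x) = p(x) = -5 and x^2 P_2(x) = q(x) = x + 8 are polynomials, hence analytic at x = 0.
p(0) = -5,  q(0) = 8.
Indicial equation: r(r-1) + p(0) r + q(0) = 0, i.e. r^2 + (p(0) - 1) r + q(0) = 0, i.e. r^2 - 6 r + 8 = 0.
Discriminant: (-6)^2 - 4(8) = 4, so r = (6 ± 2)/2.
Solving: r_1 = 4, r_2 = 2.

indicial: r^2 - 6 r + 8 = 0; roots r_1 = 4, r_2 = 2


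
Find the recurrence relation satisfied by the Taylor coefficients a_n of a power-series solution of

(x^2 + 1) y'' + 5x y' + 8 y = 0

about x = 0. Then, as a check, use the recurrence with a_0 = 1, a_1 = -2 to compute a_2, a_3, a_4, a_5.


Substitute y = sum_n a_n x^n.
(1 + 1 x^2) y'' contributes (n+2)(n+1) a_{n+2} + n(n-1) a_n at x^n.
5 x y'(x) contributes 5 n a_n at x^n.
8 y(x) contributes 8 a_n at x^n.
Matching x^n: (n+2)(n+1) a_{n+2} + (n(n-1) + 5 n + 8) a_n = 0.
Thus a_{n+2} = (-n(n-1) - 5 n - 8) / ((n+1)(n+2)) * a_n.

Check with a_0 = 1, a_1 = -2 (apply the recurrence for n = 0, 1, 2, 3): a_0 = 1, a_1 = -2, a_2 = -4, a_3 = 13/3, a_4 = 20/3, a_5 = -377/60.

a_(n+2) = (-n(n-1) - 5 n - 8) / ((n+1)(n+2)) * a_n; check: a_0 = 1, a_1 = -2, a_2 = -4, a_3 = 13/3, a_4 = 20/3, a_5 = -377/60


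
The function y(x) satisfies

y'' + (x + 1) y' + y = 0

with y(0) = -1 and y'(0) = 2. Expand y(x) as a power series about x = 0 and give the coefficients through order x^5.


Ansatz: y(x) = sum_{n>=0} a_n x^n, so y'(x) = sum_{n>=1} n a_n x^(n-1) and y''(x) = sum_{n>=2} n(n-1) a_n x^(n-2).
Substitute into P(x) y'' + Q(x) y' + R(x) y = 0 with P(x) = 1, Q(x) = x + 1, R(x) = 1, and match powers of x.
Initial conditions: a_0 = -1, a_1 = 2.
Setting the coefficient of each power of x to zero and solving order by order (substituting the coefficients already found):
  x^0: 2 a_2 + a_1 + a_0 = 0  ->  2 a_2 = -a_1 - a_0 = -1  ->  a_2 = -1/2
  x^1: 6 a_3 + 2 a_2 + 2 a_1 = 0  ->  6 a_3 = -2 a_2 - 2 a_1 = -3  ->  a_3 = -1/2
  x^2: 12 a_4 + 3 a_3 + 3 a_2 = 0  ->  12 a_4 = -3 a_3 - 3 a_2 = 3  ->  a_4 = 1/4
  x^3: 20 a_5 + 4 a_4 + 4 a_3 = 0  ->  20 a_5 = -4 a_4 - 4 a_3 = 1  ->  a_5 = 1/20
Truncated series: y(x) = -1 + 2 x - (1/2) x^2 - (1/2) x^3 + (1/4) x^4 + (1/20) x^5 + O(x^6).

a_0 = -1; a_1 = 2; a_2 = -1/2; a_3 = -1/2; a_4 = 1/4; a_5 = 1/20


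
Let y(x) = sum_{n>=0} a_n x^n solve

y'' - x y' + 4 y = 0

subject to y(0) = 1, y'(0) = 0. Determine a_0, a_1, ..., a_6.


Ansatz: y(x) = sum_{n>=0} a_n x^n, so y'(x) = sum_{n>=1} n a_n x^(n-1) and y''(x) = sum_{n>=2} n(n-1) a_n x^(n-2).
Substitute into P(x) y'' + Q(x) y' + R(x) y = 0 with P(x) = 1, Q(x) = -x, R(x) = 4, and match powers of x.
Initial conditions: a_0 = 1, a_1 = 0.
Setting the coefficient of each power of x to zero and solving order by order (substituting the coefficients already found):
  x^0: 2 a_2 + 4 a_0 = 0  ->  2 a_2 = -4 a_0 = -4  ->  a_2 = -2
  x^1: 6 a_3 + 3 a_1 = 0  ->  6 a_3 = -3 a_1 = 0  ->  a_3 = 0
  x^2: 12 a_4 + 2 a_2 = 0  ->  12 a_4 = -2 a_2 = 4  ->  a_4 = 1/3
  x^3: 20 a_5 + a_3 = 0  ->  20 a_5 = -a_3 = 0  ->  a_5 = 0
  x^4: 30 a_6 = 0  ->  a_6 = 0
Truncated series: y(x) = 1 - 2 x^2 + (1/3) x^4 + O(x^7).

a_0 = 1; a_1 = 0; a_2 = -2; a_3 = 0; a_4 = 1/3; a_5 = 0; a_6 = 0


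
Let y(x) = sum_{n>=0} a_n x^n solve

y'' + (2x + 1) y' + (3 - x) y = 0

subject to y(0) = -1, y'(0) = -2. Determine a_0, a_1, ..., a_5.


Ansatz: y(x) = sum_{n>=0} a_n x^n, so y'(x) = sum_{n>=1} n a_n x^(n-1) and y''(x) = sum_{n>=2} n(n-1) a_n x^(n-2).
Substitute into P(x) y'' + Q(x) y' + R(x) y = 0 with P(x) = 1, Q(x) = 2x + 1, R(x) = 3 - x, and match powers of x.
Initial conditions: a_0 = -1, a_1 = -2.
Setting the coefficient of each power of x to zero and solving order by order (substituting the coefficients already found):
  x^0: 2 a_2 + a_1 + 3 a_0 = 0  ->  2 a_2 = -a_1 - 3 a_0 = 5  ->  a_2 = 5/2
  x^1: 6 a_3 + 2 a_2 + 5 a_1 - a_0 = 0  ->  6 a_3 = -2 a_2 - 5 a_1 + a_0 = 4  ->  a_3 = 2/3
  x^2: 12 a_4 + 3 a_3 + 7 a_2 - a_1 = 0  ->  12 a_4 = -3 a_3 - 7 a_2 + a_1 = -43/2  ->  a_4 = -43/24
  x^3: 20 a_5 + 4 a_4 + 9 a_3 - a_2 = 0  ->  20 a_5 = -4 a_4 - 9 a_3 + a_2 = 11/3  ->  a_5 = 11/60
Truncated series: y(x) = -1 - 2 x + (5/2) x^2 + (2/3) x^3 - (43/24) x^4 + (11/60) x^5 + O(x^6).

a_0 = -1; a_1 = -2; a_2 = 5/2; a_3 = 2/3; a_4 = -43/24; a_5 = 11/60


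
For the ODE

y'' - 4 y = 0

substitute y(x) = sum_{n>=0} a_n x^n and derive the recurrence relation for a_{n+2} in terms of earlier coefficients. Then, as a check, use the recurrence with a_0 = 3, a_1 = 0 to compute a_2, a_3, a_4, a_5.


Substitute y = sum_n a_n x^n into y'' + (const) y = 0.
y''(x) = sum_{n>=0} (n+2)(n+1) a_{n+2} x^n.
The ODE becomes sum_n [(n+2)(n+1) a_{n+2} - 4 a_n] x^n = 0.
Setting each coefficient to zero gives the recurrence:
  (n+2)(n+1) a_{n+2} - 4 a_n = 0,
  a_{n+2} = 4 / ((n+1)(n+2)) a_n.

Check with a_0 = 3, a_1 = 0 (apply the recurrence for n = 0, 1, 2, 3): a_0 = 3, a_1 = 0, a_2 = 6, a_3 = 0, a_4 = 2, a_5 = 0.

a_{n+2} = 4/((n+1)(n+2)) * a_n; check: a_0 = 3, a_1 = 0, a_2 = 6, a_3 = 0, a_4 = 2, a_5 = 0


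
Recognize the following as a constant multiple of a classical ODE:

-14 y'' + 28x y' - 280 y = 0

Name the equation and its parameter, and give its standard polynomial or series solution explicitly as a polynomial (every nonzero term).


All three coefficients share the factor -14; dividing through by -14 gives  y'' - 2x y' + 20 y = 0.
This matches the Hermite equation y'' - 2x y' + 2n y = 0 with 2n = 20, so n = 10; the polynomial solution is H_10(x).
With y = sum_k a_k x^k, matching x^k gives (k+2)(k+1) a_{k+2} = 2(k - n) a_k = 2(k - 10) a_k. The right side vanishes at k = 10, so the series with the parity of 10 terminates at degree 10.
Standard normalization: leading coefficient of H_n is 2^n, so a_10 = 2^10 = 1024. Work downward with a_k = (k+1)(k+2) a_{k+2} / (2(k - n)):
  a_8 = (9)(10)(1024) / (2(8 - 10)) = 92160/(-4) = -23040
  a_6 = (7)(8)(-23040) / (2(6 - 10)) = -1290240/(-8) = 161280
  a_4 = (5)(6)(161280) / (2(4 - 10)) = 4838400/(-12) = -403200
  a_2 = (3)(4)(-403200) / (2(2 - 10)) = -4838400/(-16) = 302400
  a_0 = (1)(2)(302400) / (2(0 - 10)) = 604800/(-20) = -30240
Hence H_10(x) = 1024 x^10 - 23040 x^8 + 161280 x^6 - 403200 x^4 + 302400 x^2 - 30240.

H_10(x); series = 1024 x^10 - 23040 x^8 + 161280 x^6 - 403200 x^4 + 302400 x^2 - 30240


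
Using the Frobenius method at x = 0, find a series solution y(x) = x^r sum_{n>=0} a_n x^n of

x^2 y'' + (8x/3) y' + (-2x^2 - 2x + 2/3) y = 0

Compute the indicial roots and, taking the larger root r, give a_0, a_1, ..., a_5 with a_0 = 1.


Write in Frobenius form y'' + (p(x)/x) y' + (q(x)/x^2) y = 0:
  p(x) = 8/3,  q(x) = -2x^2 - 2x + 2/3.
Indicial equation: r(r-1) + (8/3) r + (2/3) = 0 -> roots r_1 = -2/3, r_2 = -1.
Take r = r_1 = -2/3. Let y(x) = x^r sum_{n>=0} a_n x^n with a_0 = 1.
Substitute y = x^r sum a_n x^n and match x^{r+n}. The recurrence is
  D(n) a_n - 2 a_{n-1} - 2 a_{n-2} = 0,  where D(n) = (r+n)(r+n-1) + (8/3)(r+n) + (2/3).
  a_n = [2 a_{n-1} + 2 a_{n-2}] / D(n).
Since the indicial polynomial factors as (r - r_1)(r - r_2), D(n) = (r_1 + n - r_1)(r_1 + n - r_2) = n(n + 1/3).
Evaluating step by step (a_0 = 1):
  n = 1: D(1) = 1(1 + 1/3) = 4/3; numerator = 2(1) = 2; a_1 = (2)/(4/3) = 3/2
  n = 2: D(2) = 2(2 + 1/3) = 14/3; numerator = 2(3/2) + 2(1) = 5; a_2 = (5)/(14/3) = 15/14
  n = 3: D(3) = 3(3 + 1/3) = 10; numerator = 2(15/14) + 2(3/2) = 36/7; a_3 = (36/7)/(10) = 18/35
  n = 4: D(4) = 4(4 + 1/3) = 52/3; numerator = 2(18/35) + 2(15/14) = 111/35; a_4 = (111/35)/(52/3) = 333/1820
  n = 5: D(5) = 5(5 + 1/3) = 80/3; numerator = 2(333/1820) + 2(18/35) = 1269/910; a_5 = (1269/910)/(80/3) = 3807/72800

r = -2/3; a_0 = 1; a_1 = 3/2; a_2 = 15/14; a_3 = 18/35; a_4 = 333/1820; a_5 = 3807/72800


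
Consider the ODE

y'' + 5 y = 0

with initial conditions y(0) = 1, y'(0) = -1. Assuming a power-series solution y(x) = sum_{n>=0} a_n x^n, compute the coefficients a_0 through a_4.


Ansatz: y(x) = sum_{n>=0} a_n x^n, so y'(x) = sum_{n>=1} n a_n x^(n-1) and y''(x) = sum_{n>=2} n(n-1) a_n x^(n-2).
Substitute into P(x) y'' + Q(x) y' + R(x) y = 0 with P(x) = 1, Q(x) = 0, R(x) = 5, and match powers of x.
Initial conditions: a_0 = 1, a_1 = -1.
Setting the coefficient of each power of x to zero and solving order by order (substituting the coefficients already found):
  x^0: 2 a_2 + 5 a_0 = 0  ->  2 a_2 = -5 a_0 = -5  ->  a_2 = -5/2
  x^1: 6 a_3 + 5 a_1 = 0  ->  6 a_3 = -5 a_1 = 5  ->  a_3 = 5/6
  x^2: 12 a_4 + 5 a_2 = 0  ->  12 a_4 = -5 a_2 = 25/2  ->  a_4 = 25/24
Truncated series: y(x) = 1 - x - (5/2) x^2 + (5/6) x^3 + (25/24) x^4 + O(x^5).

a_0 = 1; a_1 = -1; a_2 = -5/2; a_3 = 5/6; a_4 = 25/24


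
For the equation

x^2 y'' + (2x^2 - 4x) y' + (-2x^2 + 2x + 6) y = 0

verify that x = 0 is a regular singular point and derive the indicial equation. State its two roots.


Divide by x^2 to reach normal form y'' + P_1(x) y' + P_2(x) y = 0 with P_1(x) = 2 - 4/x and P_2(x) = -2 + 2/x + 6/x^2.
x = 0 is a singular point because the y'-coefficient 2 - 4/x has a pole at x = 0 and the y-coefficient -2 + 2/x + 6/x^2 has a pole at x = 0.
It is a regular singular point because x P_1(x) = p(x) = 2x - 4 and x^2 P_2(x) = q(x) = -2x^2 + 2x + 6 are polynomials, hence analytic at x = 0.
p(0) = -4,  q(0) = 6.
Indicial equation: r(r-1) + p(0) r + q(0) = 0, i.e. r^2 + (p(0) - 1) r + q(0) = 0, i.e. r^2 - 5 r + 6 = 0.
Discriminant: (-5)^2 - 4(6) = 1, so r = (5 ± 1)/2.
Solving: r_1 = 3, r_2 = 2.

indicial: r^2 - 5 r + 6 = 0; roots r_1 = 3, r_2 = 2


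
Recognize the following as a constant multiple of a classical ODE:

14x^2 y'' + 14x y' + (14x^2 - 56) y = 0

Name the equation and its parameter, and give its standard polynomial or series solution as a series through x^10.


All three coefficients share the factor 14; dividing through by 14 gives  x^2 y'' + x y' + (x^2 - 4) y = 0.
This matches the Bessel equation x^2 y'' + x y' + (x^2 - nu^2) y = 0 with nu^2 = 4, so nu = 2; the solution bounded at x = 0 is J_2(x).
Frobenius at x = 0: indicial roots ±nu; for r = nu the recurrence k(k + 2nu) c_k = -c_{k-2} gives the standard series J_nu(x) = sum_{k>=0} (-1)^k / (k! (k+nu)!) (x/2)^(2k+nu). Evaluate the first 5 terms:
  k = 0: (-1)^0 / (0! * 2! * 2^2) x^2 = 1/(1*2*4) x^2 = (1/8) x^2
  k = 1: (-1)^1 / (1! * 3! * 2^4) x^4 = -1/(1*6*16) x^4 = (-1/96) x^4
  k = 2: (-1)^2 / (2! * 4! * 2^6) x^6 = 1/(2*24*64) x^6 = (1/3072) x^6
  k = 3: (-1)^3 / (3! * 5! * 2^8) x^8 = -1/(6*120*256) x^8 = (-1/184320) x^8
  k = 4: (-1)^4 / (4! * 6! * 2^10) x^10 = 1/(24*720*1024) x^10 = (1/17694720) x^10
Hence J_2(x) = x^10/17694720 - x^8/184320 + x^6/3072 - x^4/96 + x^2/8 + ....

J_2(x); series = x^10/17694720 - x^8/184320 + x^6/3072 - x^4/96 + x^2/8


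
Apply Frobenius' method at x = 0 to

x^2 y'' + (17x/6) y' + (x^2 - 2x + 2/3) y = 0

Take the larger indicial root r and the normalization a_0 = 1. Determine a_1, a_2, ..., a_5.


Write in Frobenius form y'' + (p(x)/x) y' + (q(x)/x^2) y = 0:
  p(x) = 17/6,  q(x) = x^2 - 2x + 2/3.
Indicial equation: r(r-1) + (17/6) r + (2/3) = 0 -> roots r_1 = -1/2, r_2 = -4/3.
Take r = r_1 = -1/2. Let y(x) = x^r sum_{n>=0} a_n x^n with a_0 = 1.
Substitute y = x^r sum a_n x^n and match x^{r+n}. The recurrence is
  D(n) a_n - 2 a_{n-1} + 1 a_{n-2} = 0,  where D(n) = (r+n)(r+n-1) + (17/6)(r+n) + (2/3).
  a_n = [2 a_{n-1} - 1 a_{n-2}] / D(n).
Since the indicial polynomial factors as (r - r_1)(r - r_2), D(n) = (r_1 + n - r_1)(r_1 + n - r_2) = n(n + 5/6).
Evaluating step by step (a_0 = 1):
  n = 1: D(1) = 1(1 + 5/6) = 11/6; numerator = 2(1) = 2; a_1 = (2)/(11/6) = 12/11
  n = 2: D(2) = 2(2 + 5/6) = 17/3; numerator = 2(12/11) - 1(1) = 13/11; a_2 = (13/11)/(17/3) = 39/187
  n = 3: D(3) = 3(3 + 5/6) = 23/2; numerator = 2(39/187) - 1(12/11) = -126/187; a_3 = (-126/187)/(23/2) = -252/4301
  n = 4: D(4) = 4(4 + 5/6) = 58/3; numerator = 2(-252/4301) - 1(39/187) = -1401/4301; a_4 = (-1401/4301)/(58/3) = -4203/249458
  n = 5: D(5) = 5(5 + 5/6) = 175/6; numerator = 2(-4203/249458) - 1(-252/4301) = 135/5423; a_5 = (135/5423)/(175/6) = 162/189805

r = -1/2; a_0 = 1; a_1 = 12/11; a_2 = 39/187; a_3 = -252/4301; a_4 = -4203/249458; a_5 = 162/189805


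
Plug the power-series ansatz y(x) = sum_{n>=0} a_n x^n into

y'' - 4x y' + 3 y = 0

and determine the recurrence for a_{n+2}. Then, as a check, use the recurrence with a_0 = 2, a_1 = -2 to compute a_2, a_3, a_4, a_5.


Substitute y = sum_n a_n x^n.
y''(x) has coefficient (n+2)(n+1) a_{n+2} at x^n;
-4 x y'(x) has coefficient -4 n a_n at x^n (shift);
3 y(x) has coefficient 3 a_n at x^n.
Matching x^n: (n+2)(n+1) a_{n+2} + (-4n + 3) a_n = 0.
Thus a_{n+2} = (4n - 3) / ((n+1)(n+2)) * a_n.

Check with a_0 = 2, a_1 = -2 (apply the recurrence for n = 0, 1, 2, 3): a_0 = 2, a_1 = -2, a_2 = -3, a_3 = -1/3, a_4 = -5/4, a_5 = -3/20.

a_(n+2) = (4n - 3) / ((n+1)(n+2)) * a_n; check: a_0 = 2, a_1 = -2, a_2 = -3, a_3 = -1/3, a_4 = -5/4, a_5 = -3/20


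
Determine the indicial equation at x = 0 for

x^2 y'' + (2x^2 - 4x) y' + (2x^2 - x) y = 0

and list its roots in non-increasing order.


Divide by x^2 to reach normal form y'' + P_1(x) y' + P_2(x) y = 0 with P_1(x) = 2 - 4/x and P_2(x) = 2 - 1/x.
x = 0 is a singular point because the y'-coefficient 2 - 4/x has a pole at x = 0 and the y-coefficient 2 - 1/x has a pole at x = 0.
It is a regular singular point because x P_1(x) = p(x) = 2x - 4 and x^2 P_2(x) = q(x) = 2x^2 - x are polynomials, hence analytic at x = 0.
p(0) = -4,  q(0) = 0.
Indicial equation: r(r-1) + p(0) r + q(0) = 0, i.e. r^2 + (p(0) - 1) r + q(0) = 0, i.e. r^2 - 5 r = 0.
Discriminant: (-5)^2 - 4(0) = 25, so r = (5 ± 5)/2.
Solving: r_1 = 5, r_2 = 0.

indicial: r^2 - 5 r = 0; roots r_1 = 5, r_2 = 0


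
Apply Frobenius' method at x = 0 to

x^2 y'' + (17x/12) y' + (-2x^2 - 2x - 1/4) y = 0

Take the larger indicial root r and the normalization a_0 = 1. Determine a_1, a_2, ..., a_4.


Write in Frobenius form y'' + (p(x)/x) y' + (q(x)/x^2) y = 0:
  p(x) = 17/12,  q(x) = -2x^2 - 2x - 1/4.
Indicial equation: r(r-1) + (17/12) r + (-1/4) = 0 -> roots r_1 = 1/3, r_2 = -3/4.
Take r = r_1 = 1/3. Let y(x) = x^r sum_{n>=0} a_n x^n with a_0 = 1.
Substitute y = x^r sum a_n x^n and match x^{r+n}. The recurrence is
  D(n) a_n - 2 a_{n-1} - 2 a_{n-2} = 0,  where D(n) = (r+n)(r+n-1) + (17/12)(r+n) + (-1/4).
  a_n = [2 a_{n-1} + 2 a_{n-2}] / D(n).
Since the indicial polynomial factors as (r - r_1)(r - r_2), D(n) = (r_1 + n - r_1)(r_1 + n - r_2) = n(n + 13/12).
Evaluating step by step (a_0 = 1):
  n = 1: D(1) = 1(1 + 13/12) = 25/12; numerator = 2(1) = 2; a_1 = (2)/(25/12) = 24/25
  n = 2: D(2) = 2(2 + 13/12) = 37/6; numerator = 2(24/25) + 2(1) = 98/25; a_2 = (98/25)/(37/6) = 588/925
  n = 3: D(3) = 3(3 + 13/12) = 49/4; numerator = 2(588/925) + 2(24/25) = 2952/925; a_3 = (2952/925)/(49/4) = 11808/45325
  n = 4: D(4) = 4(4 + 13/12) = 61/3; numerator = 2(11808/45325) + 2(588/925) = 16248/9065; a_4 = (16248/9065)/(61/3) = 48744/552965

r = 1/3; a_0 = 1; a_1 = 24/25; a_2 = 588/925; a_3 = 11808/45325; a_4 = 48744/552965


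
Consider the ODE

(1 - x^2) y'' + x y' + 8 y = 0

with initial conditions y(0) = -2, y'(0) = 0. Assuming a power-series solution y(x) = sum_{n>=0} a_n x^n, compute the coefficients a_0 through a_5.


Ansatz: y(x) = sum_{n>=0} a_n x^n, so y'(x) = sum_{n>=1} n a_n x^(n-1) and y''(x) = sum_{n>=2} n(n-1) a_n x^(n-2).
Substitute into P(x) y'' + Q(x) y' + R(x) y = 0 with P(x) = 1 - x^2, Q(x) = x, R(x) = 8, and match powers of x.
Initial conditions: a_0 = -2, a_1 = 0.
Setting the coefficient of each power of x to zero and solving order by order (substituting the coefficients already found):
  x^0: 2 a_2 + 8 a_0 = 0  ->  2 a_2 = -8 a_0 = 16  ->  a_2 = 8
  x^1: 6 a_3 + 9 a_1 = 0  ->  6 a_3 = -9 a_1 = 0  ->  a_3 = 0
  x^2: 12 a_4 + 8 a_2 = 0  ->  12 a_4 = -8 a_2 = -64  ->  a_4 = -16/3
  x^3: 20 a_5 + 5 a_3 = 0  ->  20 a_5 = -5 a_3 = 0  ->  a_5 = 0
Truncated series: y(x) = -2 + 8 x^2 - (16/3) x^4 + O(x^6).

a_0 = -2; a_1 = 0; a_2 = 8; a_3 = 0; a_4 = -16/3; a_5 = 0


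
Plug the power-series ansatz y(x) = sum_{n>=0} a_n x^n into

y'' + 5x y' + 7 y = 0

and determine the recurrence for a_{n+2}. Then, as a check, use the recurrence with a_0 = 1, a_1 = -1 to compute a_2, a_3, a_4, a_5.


Substitute y = sum_n a_n x^n.
y''(x) has coefficient (n+2)(n+1) a_{n+2} at x^n;
5 x y'(x) has coefficient 5 n a_n at x^n (shift);
7 y(x) has coefficient 7 a_n at x^n.
Matching x^n: (n+2)(n+1) a_{n+2} + (5n + 7) a_n = 0.
Thus a_{n+2} = (-5n - 7) / ((n+1)(n+2)) * a_n.

Check with a_0 = 1, a_1 = -1 (apply the recurrence for n = 0, 1, 2, 3): a_0 = 1, a_1 = -1, a_2 = -7/2, a_3 = 2, a_4 = 119/24, a_5 = -11/5.

a_(n+2) = (-5n - 7) / ((n+1)(n+2)) * a_n; check: a_0 = 1, a_1 = -1, a_2 = -7/2, a_3 = 2, a_4 = 119/24, a_5 = -11/5


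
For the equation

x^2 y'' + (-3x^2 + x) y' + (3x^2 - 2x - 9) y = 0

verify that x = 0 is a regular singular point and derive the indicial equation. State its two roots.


Divide by x^2 to reach normal form y'' + P_1(x) y' + P_2(x) y = 0 with P_1(x) = -3 + 1/x and P_2(x) = 3 - 2/x - 9/x^2.
x = 0 is a singular point because the y'-coefficient -3 + 1/x has a pole at x = 0 and the y-coefficient 3 - 2/x - 9/x^2 has a pole at x = 0.
It is a regular singular point because x P_1(x) = p(x) = 1 - 3x and x^2 P_2(x) = q(x) = 3x^2 - 2x - 9 are polynomials, hence analytic at x = 0.
p(0) = 1,  q(0) = -9.
Indicial equation: r(r-1) + p(0) r + q(0) = 0, i.e. r^2 + (p(0) - 1) r + q(0) = 0, i.e. r^2 - 9 = 0.
Discriminant: (0)^2 - 4(-9) = 36, so r = (0 ± 6)/2.
Solving: r_1 = 3, r_2 = -3.

indicial: r^2 - 9 = 0; roots r_1 = 3, r_2 = -3


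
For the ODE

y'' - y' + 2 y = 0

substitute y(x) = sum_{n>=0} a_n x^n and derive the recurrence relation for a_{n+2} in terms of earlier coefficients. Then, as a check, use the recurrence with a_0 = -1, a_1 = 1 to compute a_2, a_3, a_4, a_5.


Substitute y = sum_n a_n x^n.
y''(x) has coefficient (n+2)(n+1) a_{n+2} at x^n;
-y'(x) has coefficient -(n+1) a_{n+1} at x^n;
2 y(x) has coefficient 2 a_n at x^n.
Matching x^n: (n+2)(n+1) a_{n+2} - (n+1) a_{n+1} + 2 a_n = 0.
Thus a_{n+2} = [(n+1) a_{n+1} - 2 a_n] / ((n+1)(n+2)).

Check with a_0 = -1, a_1 = 1 (apply the recurrence for n = 0, 1, 2, 3): a_0 = -1, a_1 = 1, a_2 = 3/2, a_3 = 1/6, a_4 = -5/24, a_5 = -7/120.

a_(n+2) = [(n+1) a_(n+1) - 2 a_n] / ((n+1)(n+2)); check: a_0 = -1, a_1 = 1, a_2 = 3/2, a_3 = 1/6, a_4 = -5/24, a_5 = -7/120


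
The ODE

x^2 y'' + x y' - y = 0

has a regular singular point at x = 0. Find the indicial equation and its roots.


Divide by x^2 to reach normal form y'' + P_1(x) y' + P_2(x) y = 0 with P_1(x) = 1/x and P_2(x) = -1/x^2.
x = 0 is a singular point because the y'-coefficient 1/x has a pole at x = 0 and the y-coefficient -1/x^2 has a pole at x = 0.
It is a regular singular point because x P_1(x) = p(x) = 1 and x^2 P_2(x) = q(x) = -1 are polynomials, hence analytic at x = 0.
p(0) = 1,  q(0) = -1.
Indicial equation: r(r-1) + p(0) r + q(0) = 0, i.e. r^2 + (p(0) - 1) r + q(0) = 0, i.e. r^2 - 1 = 0.
Discriminant: (0)^2 - 4(-1) = 4, so r = (0 ± 2)/2.
Solving: r_1 = 1, r_2 = -1.

indicial: r^2 - 1 = 0; roots r_1 = 1, r_2 = -1


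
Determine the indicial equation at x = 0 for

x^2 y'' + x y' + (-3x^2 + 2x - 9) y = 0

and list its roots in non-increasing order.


Divide by x^2 to reach normal form y'' + P_1(x) y' + P_2(x) y = 0 with P_1(x) = 1/x and P_2(x) = -3 + 2/x - 9/x^2.
x = 0 is a singular point because the y'-coefficient 1/x has a pole at x = 0 and the y-coefficient -3 + 2/x - 9/x^2 has a pole at x = 0.
It is a regular singular point because x P_1(x) = p(x) = 1 and x^2 P_2(x) = q(x) = -3x^2 + 2x - 9 are polynomials, hence analytic at x = 0.
p(0) = 1,  q(0) = -9.
Indicial equation: r(r-1) + p(0) r + q(0) = 0, i.e. r^2 + (p(0) - 1) r + q(0) = 0, i.e. r^2 - 9 = 0.
Discriminant: (0)^2 - 4(-9) = 36, so r = (0 ± 6)/2.
Solving: r_1 = 3, r_2 = -3.

indicial: r^2 - 9 = 0; roots r_1 = 3, r_2 = -3


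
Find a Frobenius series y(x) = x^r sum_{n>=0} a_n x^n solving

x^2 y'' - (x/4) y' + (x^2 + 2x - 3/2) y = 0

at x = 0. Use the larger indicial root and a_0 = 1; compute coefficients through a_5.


Write in Frobenius form y'' + (p(x)/x) y' + (q(x)/x^2) y = 0:
  p(x) = -1/4,  q(x) = x^2 + 2x - 3/2.
Indicial equation: r(r-1) + (-1/4) r + (-3/2) = 0 -> roots r_1 = 2, r_2 = -3/4.
Take r = r_1 = 2. Let y(x) = x^r sum_{n>=0} a_n x^n with a_0 = 1.
Substitute y = x^r sum a_n x^n and match x^{r+n}. The recurrence is
  D(n) a_n + 2 a_{n-1} + 1 a_{n-2} = 0,  where D(n) = (r+n)(r+n-1) + (-1/4)(r+n) + (-3/2).
  a_n = [-2 a_{n-1} - 1 a_{n-2}] / D(n).
Since the indicial polynomial factors as (r - r_1)(r - r_2), D(n) = (r_1 + n - r_1)(r_1 + n - r_2) = n(n + 11/4).
Evaluating step by step (a_0 = 1):
  n = 1: D(1) = 1(1 + 11/4) = 15/4; numerator = -2(1) = -2; a_1 = (-2)/(15/4) = -8/15
  n = 2: D(2) = 2(2 + 11/4) = 19/2; numerator = -2(-8/15) - 1(1) = 1/15; a_2 = (1/15)/(19/2) = 2/285
  n = 3: D(3) = 3(3 + 11/4) = 69/4; numerator = -2(2/285) - 1(-8/15) = 148/285; a_3 = (148/285)/(69/4) = 592/19665
  n = 4: D(4) = 4(4 + 11/4) = 27; numerator = -2(592/19665) - 1(2/285) = -1322/19665; a_4 = (-1322/19665)/(27) = -1322/530955
  n = 5: D(5) = 5(5 + 11/4) = 155/4; numerator = -2(-1322/530955) - 1(592/19665) = -116/4617; a_5 = (-116/4617)/(155/4) = -464/715635

r = 2; a_0 = 1; a_1 = -8/15; a_2 = 2/285; a_3 = 592/19665; a_4 = -1322/530955; a_5 = -464/715635


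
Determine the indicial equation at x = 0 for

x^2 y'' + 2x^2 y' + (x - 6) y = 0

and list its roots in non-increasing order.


Divide by x^2 to reach normal form y'' + P_1(x) y' + P_2(x) y = 0 with P_1(x) = 2 and P_2(x) = 1/x - 6/x^2.
x = 0 is a singular point because the y-coefficient 1/x - 6/x^2 has a pole at x = 0.
It is a regular singular point because x P_1(x) = p(x) = 2x and x^2 P_2(x) = q(x) = x - 6 are polynomials, hence analytic at x = 0.
p(0) = 0,  q(0) = -6.
Indicial equation: r(r-1) + p(0) r + q(0) = 0, i.e. r^2 + (p(0) - 1) r + q(0) = 0, i.e. r^2 - 1 r - 6 = 0.
Discriminant: (-1)^2 - 4(-6) = 25, so r = (1 ± 5)/2.
Solving: r_1 = 3, r_2 = -2.

indicial: r^2 - 1 r - 6 = 0; roots r_1 = 3, r_2 = -2


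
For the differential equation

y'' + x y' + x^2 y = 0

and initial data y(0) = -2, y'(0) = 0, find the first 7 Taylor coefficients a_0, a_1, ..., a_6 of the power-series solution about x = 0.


Ansatz: y(x) = sum_{n>=0} a_n x^n, so y'(x) = sum_{n>=1} n a_n x^(n-1) and y''(x) = sum_{n>=2} n(n-1) a_n x^(n-2).
Substitute into P(x) y'' + Q(x) y' + R(x) y = 0 with P(x) = 1, Q(x) = x, R(x) = x^2, and match powers of x.
Initial conditions: a_0 = -2, a_1 = 0.
Setting the coefficient of each power of x to zero and solving order by order (substituting the coefficients already found):
  x^0: 2 a_2 = 0  ->  a_2 = 0
  x^1: 6 a_3 + a_1 = 0  ->  6 a_3 = -a_1 = 0  ->  a_3 = 0
  x^2: 12 a_4 + 2 a_2 + a_0 = 0  ->  12 a_4 = -2 a_2 - a_0 = 2  ->  a_4 = 1/6
  x^3: 20 a_5 + 3 a_3 + a_1 = 0  ->  20 a_5 = -3 a_3 - a_1 = 0  ->  a_5 = 0
  x^4: 30 a_6 + 4 a_4 + a_2 = 0  ->  30 a_6 = -4 a_4 - a_2 = -2/3  ->  a_6 = -1/45
Truncated series: y(x) = -2 + (1/6) x^4 - (1/45) x^6 + O(x^7).

a_0 = -2; a_1 = 0; a_2 = 0; a_3 = 0; a_4 = 1/6; a_5 = 0; a_6 = -1/45


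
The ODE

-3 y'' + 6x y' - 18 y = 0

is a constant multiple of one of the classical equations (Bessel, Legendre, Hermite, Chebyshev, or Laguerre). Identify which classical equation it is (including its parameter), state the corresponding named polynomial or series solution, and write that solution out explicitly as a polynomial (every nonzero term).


All three coefficients share the factor -3; dividing through by -3 gives  y'' - 2x y' + 6 y = 0.
This matches the Hermite equation y'' - 2x y' + 2n y = 0 with 2n = 6, so n = 3; the polynomial solution is H_3(x).
With y = sum_k a_k x^k, matching x^k gives (k+2)(k+1) a_{k+2} = 2(k - n) a_k = 2(k - 3) a_k. The right side vanishes at k = 3, so the series with the parity of 3 terminates at degree 3.
Standard normalization: leading coefficient of H_n is 2^n, so a_3 = 2^3 = 8. Work downward with a_k = (k+1)(k+2) a_{k+2} / (2(k - n)):
  a_1 = (2)(3)(8) / (2(1 - 3)) = 48/(-4) = -12
Hence H_3(x) = 8 x^3 - 12 x.

H_3(x); series = 8 x^3 - 12 x


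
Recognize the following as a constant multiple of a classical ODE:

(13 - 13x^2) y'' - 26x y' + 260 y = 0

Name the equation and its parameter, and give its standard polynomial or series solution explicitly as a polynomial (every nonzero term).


All three coefficients share the factor 13; dividing through by 13 gives  (1 - x^2) y'' - 2x y' + 20 y = 0.
This matches the Legendre equation (1 - x^2) y'' - 2x y' + n(n+1) y = 0 (note the -2x y' term) with n(n+1) = 20, so n = 4; the polynomial solution is P_4(x).
With y = sum_k a_k x^k, matching x^k gives (k+2)(k+1) a_{k+2} = [k(k+1) - n(n+1)] a_k = (k - 4)(k + 5) a_k. The right side vanishes at k = 4, so the series with the parity of 4 terminates at degree 4.
Standard normalization (P_n(1) = 1): leading coefficient (2n)!/(2^n (n!)^2) = 40320/(16*576) = 35/8, so a_4 = 35/8. Work downward with a_k = (k+1)(k+2) a_{k+2} / ((k - 4)(k + 5)):
  a_2 = (3)(4)(35/8) / ((2 - 4)(2 + 5)) = (105/2)/(-14) = -15/4
  a_0 = (1)(2)(-15/4) / ((0 - 4)(0 + 5)) = (-15/2)/(-20) = 3/8
Hence P_4(x) = 35 x^4/8 - 15 x^2/4 + 3/8.

P_4(x); series = 35 x^4/8 - 15 x^2/4 + 3/8
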